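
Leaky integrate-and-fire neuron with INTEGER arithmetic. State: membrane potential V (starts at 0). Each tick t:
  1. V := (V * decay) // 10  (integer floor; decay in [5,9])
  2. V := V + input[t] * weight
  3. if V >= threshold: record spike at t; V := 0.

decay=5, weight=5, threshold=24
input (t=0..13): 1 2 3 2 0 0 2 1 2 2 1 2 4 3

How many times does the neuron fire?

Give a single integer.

t=0: input=1 -> V=5
t=1: input=2 -> V=12
t=2: input=3 -> V=21
t=3: input=2 -> V=20
t=4: input=0 -> V=10
t=5: input=0 -> V=5
t=6: input=2 -> V=12
t=7: input=1 -> V=11
t=8: input=2 -> V=15
t=9: input=2 -> V=17
t=10: input=1 -> V=13
t=11: input=2 -> V=16
t=12: input=4 -> V=0 FIRE
t=13: input=3 -> V=15

Answer: 1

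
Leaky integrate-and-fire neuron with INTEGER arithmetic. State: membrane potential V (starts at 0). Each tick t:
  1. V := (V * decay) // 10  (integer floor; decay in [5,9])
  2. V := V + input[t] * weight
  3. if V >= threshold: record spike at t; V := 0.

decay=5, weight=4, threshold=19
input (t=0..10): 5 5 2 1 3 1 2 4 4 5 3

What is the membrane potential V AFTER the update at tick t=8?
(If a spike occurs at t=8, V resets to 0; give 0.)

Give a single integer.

Answer: 16

Derivation:
t=0: input=5 -> V=0 FIRE
t=1: input=5 -> V=0 FIRE
t=2: input=2 -> V=8
t=3: input=1 -> V=8
t=4: input=3 -> V=16
t=5: input=1 -> V=12
t=6: input=2 -> V=14
t=7: input=4 -> V=0 FIRE
t=8: input=4 -> V=16
t=9: input=5 -> V=0 FIRE
t=10: input=3 -> V=12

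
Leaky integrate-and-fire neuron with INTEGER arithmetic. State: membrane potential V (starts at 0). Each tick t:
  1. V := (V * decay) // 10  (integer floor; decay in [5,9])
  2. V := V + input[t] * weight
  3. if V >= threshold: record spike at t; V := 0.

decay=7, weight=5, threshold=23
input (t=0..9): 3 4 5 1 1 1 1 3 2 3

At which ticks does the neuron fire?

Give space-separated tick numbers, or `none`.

Answer: 1 2 7

Derivation:
t=0: input=3 -> V=15
t=1: input=4 -> V=0 FIRE
t=2: input=5 -> V=0 FIRE
t=3: input=1 -> V=5
t=4: input=1 -> V=8
t=5: input=1 -> V=10
t=6: input=1 -> V=12
t=7: input=3 -> V=0 FIRE
t=8: input=2 -> V=10
t=9: input=3 -> V=22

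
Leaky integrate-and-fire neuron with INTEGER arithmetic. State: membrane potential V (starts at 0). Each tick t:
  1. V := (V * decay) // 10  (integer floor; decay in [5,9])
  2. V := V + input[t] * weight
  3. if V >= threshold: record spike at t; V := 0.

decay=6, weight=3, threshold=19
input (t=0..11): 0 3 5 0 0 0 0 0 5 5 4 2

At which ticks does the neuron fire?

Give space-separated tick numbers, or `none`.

t=0: input=0 -> V=0
t=1: input=3 -> V=9
t=2: input=5 -> V=0 FIRE
t=3: input=0 -> V=0
t=4: input=0 -> V=0
t=5: input=0 -> V=0
t=6: input=0 -> V=0
t=7: input=0 -> V=0
t=8: input=5 -> V=15
t=9: input=5 -> V=0 FIRE
t=10: input=4 -> V=12
t=11: input=2 -> V=13

Answer: 2 9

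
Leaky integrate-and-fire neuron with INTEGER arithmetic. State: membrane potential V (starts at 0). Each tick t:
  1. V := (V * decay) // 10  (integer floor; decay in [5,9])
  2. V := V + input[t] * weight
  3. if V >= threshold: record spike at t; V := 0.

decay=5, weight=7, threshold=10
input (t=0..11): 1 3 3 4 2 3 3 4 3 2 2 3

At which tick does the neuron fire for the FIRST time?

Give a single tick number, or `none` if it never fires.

t=0: input=1 -> V=7
t=1: input=3 -> V=0 FIRE
t=2: input=3 -> V=0 FIRE
t=3: input=4 -> V=0 FIRE
t=4: input=2 -> V=0 FIRE
t=5: input=3 -> V=0 FIRE
t=6: input=3 -> V=0 FIRE
t=7: input=4 -> V=0 FIRE
t=8: input=3 -> V=0 FIRE
t=9: input=2 -> V=0 FIRE
t=10: input=2 -> V=0 FIRE
t=11: input=3 -> V=0 FIRE

Answer: 1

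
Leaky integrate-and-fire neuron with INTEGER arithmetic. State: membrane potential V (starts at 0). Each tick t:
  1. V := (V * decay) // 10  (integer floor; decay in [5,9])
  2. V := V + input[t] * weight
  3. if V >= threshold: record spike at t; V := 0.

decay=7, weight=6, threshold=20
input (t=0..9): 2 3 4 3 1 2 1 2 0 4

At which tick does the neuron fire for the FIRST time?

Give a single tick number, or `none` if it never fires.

t=0: input=2 -> V=12
t=1: input=3 -> V=0 FIRE
t=2: input=4 -> V=0 FIRE
t=3: input=3 -> V=18
t=4: input=1 -> V=18
t=5: input=2 -> V=0 FIRE
t=6: input=1 -> V=6
t=7: input=2 -> V=16
t=8: input=0 -> V=11
t=9: input=4 -> V=0 FIRE

Answer: 1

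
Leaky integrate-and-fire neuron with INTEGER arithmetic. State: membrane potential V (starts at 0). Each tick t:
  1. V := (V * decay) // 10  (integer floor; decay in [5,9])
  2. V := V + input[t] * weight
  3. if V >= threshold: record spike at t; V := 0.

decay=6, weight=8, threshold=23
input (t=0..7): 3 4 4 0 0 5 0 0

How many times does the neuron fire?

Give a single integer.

t=0: input=3 -> V=0 FIRE
t=1: input=4 -> V=0 FIRE
t=2: input=4 -> V=0 FIRE
t=3: input=0 -> V=0
t=4: input=0 -> V=0
t=5: input=5 -> V=0 FIRE
t=6: input=0 -> V=0
t=7: input=0 -> V=0

Answer: 4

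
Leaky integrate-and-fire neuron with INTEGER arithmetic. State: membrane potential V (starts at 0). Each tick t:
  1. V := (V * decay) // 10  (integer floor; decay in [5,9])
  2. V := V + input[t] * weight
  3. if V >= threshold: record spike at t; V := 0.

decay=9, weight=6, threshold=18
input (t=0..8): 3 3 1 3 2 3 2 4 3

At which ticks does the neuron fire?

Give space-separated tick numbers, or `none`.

t=0: input=3 -> V=0 FIRE
t=1: input=3 -> V=0 FIRE
t=2: input=1 -> V=6
t=3: input=3 -> V=0 FIRE
t=4: input=2 -> V=12
t=5: input=3 -> V=0 FIRE
t=6: input=2 -> V=12
t=7: input=4 -> V=0 FIRE
t=8: input=3 -> V=0 FIRE

Answer: 0 1 3 5 7 8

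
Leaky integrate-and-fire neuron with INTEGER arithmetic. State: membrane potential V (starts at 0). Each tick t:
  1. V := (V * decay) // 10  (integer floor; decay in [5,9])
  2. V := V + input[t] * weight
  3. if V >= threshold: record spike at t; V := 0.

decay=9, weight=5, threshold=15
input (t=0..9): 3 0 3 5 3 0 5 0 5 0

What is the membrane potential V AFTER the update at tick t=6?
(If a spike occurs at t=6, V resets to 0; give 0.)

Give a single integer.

Answer: 0

Derivation:
t=0: input=3 -> V=0 FIRE
t=1: input=0 -> V=0
t=2: input=3 -> V=0 FIRE
t=3: input=5 -> V=0 FIRE
t=4: input=3 -> V=0 FIRE
t=5: input=0 -> V=0
t=6: input=5 -> V=0 FIRE
t=7: input=0 -> V=0
t=8: input=5 -> V=0 FIRE
t=9: input=0 -> V=0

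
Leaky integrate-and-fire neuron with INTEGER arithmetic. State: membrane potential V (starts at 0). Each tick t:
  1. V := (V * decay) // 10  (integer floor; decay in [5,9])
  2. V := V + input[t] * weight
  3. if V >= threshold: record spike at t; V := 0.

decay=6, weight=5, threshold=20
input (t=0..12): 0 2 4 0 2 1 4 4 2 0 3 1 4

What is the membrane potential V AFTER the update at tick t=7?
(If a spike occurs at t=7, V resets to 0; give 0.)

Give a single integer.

t=0: input=0 -> V=0
t=1: input=2 -> V=10
t=2: input=4 -> V=0 FIRE
t=3: input=0 -> V=0
t=4: input=2 -> V=10
t=5: input=1 -> V=11
t=6: input=4 -> V=0 FIRE
t=7: input=4 -> V=0 FIRE
t=8: input=2 -> V=10
t=9: input=0 -> V=6
t=10: input=3 -> V=18
t=11: input=1 -> V=15
t=12: input=4 -> V=0 FIRE

Answer: 0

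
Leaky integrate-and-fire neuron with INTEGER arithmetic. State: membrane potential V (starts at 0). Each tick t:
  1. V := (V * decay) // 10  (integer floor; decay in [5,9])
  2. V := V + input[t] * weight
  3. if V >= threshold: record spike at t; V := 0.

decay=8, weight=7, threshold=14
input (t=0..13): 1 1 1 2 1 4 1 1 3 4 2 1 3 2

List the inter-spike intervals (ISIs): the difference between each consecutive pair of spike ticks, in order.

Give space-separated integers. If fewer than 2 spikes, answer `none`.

Answer: 1 2 3 1 1 2 1

Derivation:
t=0: input=1 -> V=7
t=1: input=1 -> V=12
t=2: input=1 -> V=0 FIRE
t=3: input=2 -> V=0 FIRE
t=4: input=1 -> V=7
t=5: input=4 -> V=0 FIRE
t=6: input=1 -> V=7
t=7: input=1 -> V=12
t=8: input=3 -> V=0 FIRE
t=9: input=4 -> V=0 FIRE
t=10: input=2 -> V=0 FIRE
t=11: input=1 -> V=7
t=12: input=3 -> V=0 FIRE
t=13: input=2 -> V=0 FIRE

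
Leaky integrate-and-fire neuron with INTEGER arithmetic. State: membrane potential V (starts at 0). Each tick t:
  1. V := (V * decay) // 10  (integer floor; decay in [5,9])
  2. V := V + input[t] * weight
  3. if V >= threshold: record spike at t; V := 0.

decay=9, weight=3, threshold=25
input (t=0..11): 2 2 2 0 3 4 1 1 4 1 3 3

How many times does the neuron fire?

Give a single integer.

t=0: input=2 -> V=6
t=1: input=2 -> V=11
t=2: input=2 -> V=15
t=3: input=0 -> V=13
t=4: input=3 -> V=20
t=5: input=4 -> V=0 FIRE
t=6: input=1 -> V=3
t=7: input=1 -> V=5
t=8: input=4 -> V=16
t=9: input=1 -> V=17
t=10: input=3 -> V=24
t=11: input=3 -> V=0 FIRE

Answer: 2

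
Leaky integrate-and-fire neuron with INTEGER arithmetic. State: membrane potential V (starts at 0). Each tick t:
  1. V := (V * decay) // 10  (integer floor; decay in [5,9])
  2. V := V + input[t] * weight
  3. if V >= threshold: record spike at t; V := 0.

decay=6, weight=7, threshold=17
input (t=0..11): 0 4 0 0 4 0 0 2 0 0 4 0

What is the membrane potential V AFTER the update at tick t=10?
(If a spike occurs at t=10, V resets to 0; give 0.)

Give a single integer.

t=0: input=0 -> V=0
t=1: input=4 -> V=0 FIRE
t=2: input=0 -> V=0
t=3: input=0 -> V=0
t=4: input=4 -> V=0 FIRE
t=5: input=0 -> V=0
t=6: input=0 -> V=0
t=7: input=2 -> V=14
t=8: input=0 -> V=8
t=9: input=0 -> V=4
t=10: input=4 -> V=0 FIRE
t=11: input=0 -> V=0

Answer: 0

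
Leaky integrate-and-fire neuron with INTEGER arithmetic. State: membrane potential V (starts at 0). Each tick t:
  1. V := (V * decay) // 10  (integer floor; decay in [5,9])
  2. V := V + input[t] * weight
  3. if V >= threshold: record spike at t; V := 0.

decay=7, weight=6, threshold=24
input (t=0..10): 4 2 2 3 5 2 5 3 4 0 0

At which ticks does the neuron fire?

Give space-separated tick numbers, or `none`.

t=0: input=4 -> V=0 FIRE
t=1: input=2 -> V=12
t=2: input=2 -> V=20
t=3: input=3 -> V=0 FIRE
t=4: input=5 -> V=0 FIRE
t=5: input=2 -> V=12
t=6: input=5 -> V=0 FIRE
t=7: input=3 -> V=18
t=8: input=4 -> V=0 FIRE
t=9: input=0 -> V=0
t=10: input=0 -> V=0

Answer: 0 3 4 6 8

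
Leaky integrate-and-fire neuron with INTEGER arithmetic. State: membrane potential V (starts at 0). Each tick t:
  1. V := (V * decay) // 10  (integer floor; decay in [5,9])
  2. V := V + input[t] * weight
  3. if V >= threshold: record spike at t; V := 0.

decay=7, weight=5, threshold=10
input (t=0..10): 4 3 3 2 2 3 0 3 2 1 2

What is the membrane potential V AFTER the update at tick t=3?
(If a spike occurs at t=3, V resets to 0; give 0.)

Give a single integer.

Answer: 0

Derivation:
t=0: input=4 -> V=0 FIRE
t=1: input=3 -> V=0 FIRE
t=2: input=3 -> V=0 FIRE
t=3: input=2 -> V=0 FIRE
t=4: input=2 -> V=0 FIRE
t=5: input=3 -> V=0 FIRE
t=6: input=0 -> V=0
t=7: input=3 -> V=0 FIRE
t=8: input=2 -> V=0 FIRE
t=9: input=1 -> V=5
t=10: input=2 -> V=0 FIRE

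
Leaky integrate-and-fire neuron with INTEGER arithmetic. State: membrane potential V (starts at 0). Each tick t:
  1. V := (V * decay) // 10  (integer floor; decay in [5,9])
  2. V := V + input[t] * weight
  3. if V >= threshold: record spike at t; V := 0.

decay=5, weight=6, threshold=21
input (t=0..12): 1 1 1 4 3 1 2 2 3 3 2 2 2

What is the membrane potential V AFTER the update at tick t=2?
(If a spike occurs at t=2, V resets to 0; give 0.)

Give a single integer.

t=0: input=1 -> V=6
t=1: input=1 -> V=9
t=2: input=1 -> V=10
t=3: input=4 -> V=0 FIRE
t=4: input=3 -> V=18
t=5: input=1 -> V=15
t=6: input=2 -> V=19
t=7: input=2 -> V=0 FIRE
t=8: input=3 -> V=18
t=9: input=3 -> V=0 FIRE
t=10: input=2 -> V=12
t=11: input=2 -> V=18
t=12: input=2 -> V=0 FIRE

Answer: 10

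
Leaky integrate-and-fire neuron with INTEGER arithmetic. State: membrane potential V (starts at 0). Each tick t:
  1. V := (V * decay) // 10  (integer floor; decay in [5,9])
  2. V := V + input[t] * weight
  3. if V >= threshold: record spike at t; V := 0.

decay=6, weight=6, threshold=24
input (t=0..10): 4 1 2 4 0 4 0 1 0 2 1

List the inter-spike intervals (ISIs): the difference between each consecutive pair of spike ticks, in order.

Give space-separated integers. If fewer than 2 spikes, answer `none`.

Answer: 3 2

Derivation:
t=0: input=4 -> V=0 FIRE
t=1: input=1 -> V=6
t=2: input=2 -> V=15
t=3: input=4 -> V=0 FIRE
t=4: input=0 -> V=0
t=5: input=4 -> V=0 FIRE
t=6: input=0 -> V=0
t=7: input=1 -> V=6
t=8: input=0 -> V=3
t=9: input=2 -> V=13
t=10: input=1 -> V=13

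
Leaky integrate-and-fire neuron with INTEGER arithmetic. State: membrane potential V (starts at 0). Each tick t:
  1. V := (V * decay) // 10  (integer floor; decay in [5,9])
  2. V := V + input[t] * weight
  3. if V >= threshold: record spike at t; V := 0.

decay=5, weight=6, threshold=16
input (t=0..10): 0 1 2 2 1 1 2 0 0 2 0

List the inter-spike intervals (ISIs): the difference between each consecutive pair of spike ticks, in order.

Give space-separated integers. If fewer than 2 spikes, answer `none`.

t=0: input=0 -> V=0
t=1: input=1 -> V=6
t=2: input=2 -> V=15
t=3: input=2 -> V=0 FIRE
t=4: input=1 -> V=6
t=5: input=1 -> V=9
t=6: input=2 -> V=0 FIRE
t=7: input=0 -> V=0
t=8: input=0 -> V=0
t=9: input=2 -> V=12
t=10: input=0 -> V=6

Answer: 3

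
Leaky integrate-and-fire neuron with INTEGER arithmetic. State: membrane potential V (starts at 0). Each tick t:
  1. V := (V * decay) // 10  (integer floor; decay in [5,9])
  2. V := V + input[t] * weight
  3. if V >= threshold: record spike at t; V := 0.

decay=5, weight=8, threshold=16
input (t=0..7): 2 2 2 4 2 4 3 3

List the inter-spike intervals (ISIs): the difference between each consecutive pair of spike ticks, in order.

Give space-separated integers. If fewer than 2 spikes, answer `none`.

Answer: 1 1 1 1 1 1 1

Derivation:
t=0: input=2 -> V=0 FIRE
t=1: input=2 -> V=0 FIRE
t=2: input=2 -> V=0 FIRE
t=3: input=4 -> V=0 FIRE
t=4: input=2 -> V=0 FIRE
t=5: input=4 -> V=0 FIRE
t=6: input=3 -> V=0 FIRE
t=7: input=3 -> V=0 FIRE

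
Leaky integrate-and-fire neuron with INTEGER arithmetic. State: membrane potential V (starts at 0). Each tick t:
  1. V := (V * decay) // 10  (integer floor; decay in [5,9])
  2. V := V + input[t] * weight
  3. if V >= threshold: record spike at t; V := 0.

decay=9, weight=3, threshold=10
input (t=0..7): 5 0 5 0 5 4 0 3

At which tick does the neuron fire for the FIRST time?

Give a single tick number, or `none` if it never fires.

t=0: input=5 -> V=0 FIRE
t=1: input=0 -> V=0
t=2: input=5 -> V=0 FIRE
t=3: input=0 -> V=0
t=4: input=5 -> V=0 FIRE
t=5: input=4 -> V=0 FIRE
t=6: input=0 -> V=0
t=7: input=3 -> V=9

Answer: 0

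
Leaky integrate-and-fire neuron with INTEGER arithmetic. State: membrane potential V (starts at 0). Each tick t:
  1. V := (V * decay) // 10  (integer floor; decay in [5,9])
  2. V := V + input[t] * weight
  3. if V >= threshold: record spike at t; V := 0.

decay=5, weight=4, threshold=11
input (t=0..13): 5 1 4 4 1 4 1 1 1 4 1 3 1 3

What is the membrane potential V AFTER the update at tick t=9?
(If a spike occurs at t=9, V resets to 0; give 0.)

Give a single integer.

Answer: 0

Derivation:
t=0: input=5 -> V=0 FIRE
t=1: input=1 -> V=4
t=2: input=4 -> V=0 FIRE
t=3: input=4 -> V=0 FIRE
t=4: input=1 -> V=4
t=5: input=4 -> V=0 FIRE
t=6: input=1 -> V=4
t=7: input=1 -> V=6
t=8: input=1 -> V=7
t=9: input=4 -> V=0 FIRE
t=10: input=1 -> V=4
t=11: input=3 -> V=0 FIRE
t=12: input=1 -> V=4
t=13: input=3 -> V=0 FIRE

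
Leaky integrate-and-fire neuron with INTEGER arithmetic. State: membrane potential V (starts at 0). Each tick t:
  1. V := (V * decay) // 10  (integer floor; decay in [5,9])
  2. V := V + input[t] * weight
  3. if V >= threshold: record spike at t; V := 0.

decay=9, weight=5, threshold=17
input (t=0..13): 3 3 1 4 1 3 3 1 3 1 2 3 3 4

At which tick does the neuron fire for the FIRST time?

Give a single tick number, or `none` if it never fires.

Answer: 1

Derivation:
t=0: input=3 -> V=15
t=1: input=3 -> V=0 FIRE
t=2: input=1 -> V=5
t=3: input=4 -> V=0 FIRE
t=4: input=1 -> V=5
t=5: input=3 -> V=0 FIRE
t=6: input=3 -> V=15
t=7: input=1 -> V=0 FIRE
t=8: input=3 -> V=15
t=9: input=1 -> V=0 FIRE
t=10: input=2 -> V=10
t=11: input=3 -> V=0 FIRE
t=12: input=3 -> V=15
t=13: input=4 -> V=0 FIRE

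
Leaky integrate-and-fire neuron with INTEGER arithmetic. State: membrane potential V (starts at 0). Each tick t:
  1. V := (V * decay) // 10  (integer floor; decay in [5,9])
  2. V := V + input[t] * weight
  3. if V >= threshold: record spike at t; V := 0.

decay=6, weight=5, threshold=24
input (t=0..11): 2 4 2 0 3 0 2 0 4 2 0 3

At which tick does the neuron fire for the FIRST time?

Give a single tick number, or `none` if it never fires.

t=0: input=2 -> V=10
t=1: input=4 -> V=0 FIRE
t=2: input=2 -> V=10
t=3: input=0 -> V=6
t=4: input=3 -> V=18
t=5: input=0 -> V=10
t=6: input=2 -> V=16
t=7: input=0 -> V=9
t=8: input=4 -> V=0 FIRE
t=9: input=2 -> V=10
t=10: input=0 -> V=6
t=11: input=3 -> V=18

Answer: 1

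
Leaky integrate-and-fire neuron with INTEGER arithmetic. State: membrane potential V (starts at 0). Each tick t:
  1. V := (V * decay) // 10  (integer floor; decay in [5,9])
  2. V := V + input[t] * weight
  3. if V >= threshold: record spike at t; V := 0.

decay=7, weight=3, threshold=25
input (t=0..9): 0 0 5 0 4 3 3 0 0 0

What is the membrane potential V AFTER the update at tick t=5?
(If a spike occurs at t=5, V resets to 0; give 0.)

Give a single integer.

t=0: input=0 -> V=0
t=1: input=0 -> V=0
t=2: input=5 -> V=15
t=3: input=0 -> V=10
t=4: input=4 -> V=19
t=5: input=3 -> V=22
t=6: input=3 -> V=24
t=7: input=0 -> V=16
t=8: input=0 -> V=11
t=9: input=0 -> V=7

Answer: 22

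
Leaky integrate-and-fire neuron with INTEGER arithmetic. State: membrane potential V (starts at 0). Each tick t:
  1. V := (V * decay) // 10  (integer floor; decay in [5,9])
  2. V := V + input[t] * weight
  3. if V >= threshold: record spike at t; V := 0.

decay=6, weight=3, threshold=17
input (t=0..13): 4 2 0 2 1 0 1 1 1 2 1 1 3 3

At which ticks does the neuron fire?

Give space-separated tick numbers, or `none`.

t=0: input=4 -> V=12
t=1: input=2 -> V=13
t=2: input=0 -> V=7
t=3: input=2 -> V=10
t=4: input=1 -> V=9
t=5: input=0 -> V=5
t=6: input=1 -> V=6
t=7: input=1 -> V=6
t=8: input=1 -> V=6
t=9: input=2 -> V=9
t=10: input=1 -> V=8
t=11: input=1 -> V=7
t=12: input=3 -> V=13
t=13: input=3 -> V=16

Answer: none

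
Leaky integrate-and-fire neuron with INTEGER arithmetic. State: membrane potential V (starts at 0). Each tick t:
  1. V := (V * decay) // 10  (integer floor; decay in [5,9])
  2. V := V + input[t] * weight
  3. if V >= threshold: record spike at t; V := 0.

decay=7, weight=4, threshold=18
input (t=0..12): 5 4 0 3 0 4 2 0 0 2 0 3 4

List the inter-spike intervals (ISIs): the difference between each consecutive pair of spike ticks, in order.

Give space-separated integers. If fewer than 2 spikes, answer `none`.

t=0: input=5 -> V=0 FIRE
t=1: input=4 -> V=16
t=2: input=0 -> V=11
t=3: input=3 -> V=0 FIRE
t=4: input=0 -> V=0
t=5: input=4 -> V=16
t=6: input=2 -> V=0 FIRE
t=7: input=0 -> V=0
t=8: input=0 -> V=0
t=9: input=2 -> V=8
t=10: input=0 -> V=5
t=11: input=3 -> V=15
t=12: input=4 -> V=0 FIRE

Answer: 3 3 6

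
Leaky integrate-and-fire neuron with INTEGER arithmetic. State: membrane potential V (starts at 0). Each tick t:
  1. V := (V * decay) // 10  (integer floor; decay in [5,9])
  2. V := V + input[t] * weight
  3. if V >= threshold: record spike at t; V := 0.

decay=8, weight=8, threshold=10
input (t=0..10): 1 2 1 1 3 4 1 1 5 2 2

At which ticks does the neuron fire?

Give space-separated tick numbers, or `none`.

t=0: input=1 -> V=8
t=1: input=2 -> V=0 FIRE
t=2: input=1 -> V=8
t=3: input=1 -> V=0 FIRE
t=4: input=3 -> V=0 FIRE
t=5: input=4 -> V=0 FIRE
t=6: input=1 -> V=8
t=7: input=1 -> V=0 FIRE
t=8: input=5 -> V=0 FIRE
t=9: input=2 -> V=0 FIRE
t=10: input=2 -> V=0 FIRE

Answer: 1 3 4 5 7 8 9 10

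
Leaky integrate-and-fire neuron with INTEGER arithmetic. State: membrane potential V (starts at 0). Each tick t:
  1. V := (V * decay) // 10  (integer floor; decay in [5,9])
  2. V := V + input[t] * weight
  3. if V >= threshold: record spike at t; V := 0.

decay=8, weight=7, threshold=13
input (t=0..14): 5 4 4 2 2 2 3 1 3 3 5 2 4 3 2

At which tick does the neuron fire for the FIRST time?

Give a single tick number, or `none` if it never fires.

t=0: input=5 -> V=0 FIRE
t=1: input=4 -> V=0 FIRE
t=2: input=4 -> V=0 FIRE
t=3: input=2 -> V=0 FIRE
t=4: input=2 -> V=0 FIRE
t=5: input=2 -> V=0 FIRE
t=6: input=3 -> V=0 FIRE
t=7: input=1 -> V=7
t=8: input=3 -> V=0 FIRE
t=9: input=3 -> V=0 FIRE
t=10: input=5 -> V=0 FIRE
t=11: input=2 -> V=0 FIRE
t=12: input=4 -> V=0 FIRE
t=13: input=3 -> V=0 FIRE
t=14: input=2 -> V=0 FIRE

Answer: 0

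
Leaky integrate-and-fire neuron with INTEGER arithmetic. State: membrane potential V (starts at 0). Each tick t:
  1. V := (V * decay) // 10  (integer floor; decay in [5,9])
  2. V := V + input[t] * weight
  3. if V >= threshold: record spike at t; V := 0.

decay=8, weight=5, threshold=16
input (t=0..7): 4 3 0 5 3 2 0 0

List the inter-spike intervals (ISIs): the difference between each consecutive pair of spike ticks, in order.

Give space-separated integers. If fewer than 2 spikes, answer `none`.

Answer: 3 2

Derivation:
t=0: input=4 -> V=0 FIRE
t=1: input=3 -> V=15
t=2: input=0 -> V=12
t=3: input=5 -> V=0 FIRE
t=4: input=3 -> V=15
t=5: input=2 -> V=0 FIRE
t=6: input=0 -> V=0
t=7: input=0 -> V=0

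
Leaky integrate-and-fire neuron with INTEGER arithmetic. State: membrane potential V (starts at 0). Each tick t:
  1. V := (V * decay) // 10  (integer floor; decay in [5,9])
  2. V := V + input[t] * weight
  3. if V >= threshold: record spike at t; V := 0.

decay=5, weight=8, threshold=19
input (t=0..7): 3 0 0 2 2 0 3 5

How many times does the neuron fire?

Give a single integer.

Answer: 4

Derivation:
t=0: input=3 -> V=0 FIRE
t=1: input=0 -> V=0
t=2: input=0 -> V=0
t=3: input=2 -> V=16
t=4: input=2 -> V=0 FIRE
t=5: input=0 -> V=0
t=6: input=3 -> V=0 FIRE
t=7: input=5 -> V=0 FIRE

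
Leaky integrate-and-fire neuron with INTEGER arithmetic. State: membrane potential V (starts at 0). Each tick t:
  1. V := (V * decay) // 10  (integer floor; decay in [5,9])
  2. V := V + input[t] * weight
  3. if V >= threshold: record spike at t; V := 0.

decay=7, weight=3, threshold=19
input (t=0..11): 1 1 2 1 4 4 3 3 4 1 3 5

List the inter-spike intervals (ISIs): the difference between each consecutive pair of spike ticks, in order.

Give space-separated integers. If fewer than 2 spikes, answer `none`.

Answer: 3 3

Derivation:
t=0: input=1 -> V=3
t=1: input=1 -> V=5
t=2: input=2 -> V=9
t=3: input=1 -> V=9
t=4: input=4 -> V=18
t=5: input=4 -> V=0 FIRE
t=6: input=3 -> V=9
t=7: input=3 -> V=15
t=8: input=4 -> V=0 FIRE
t=9: input=1 -> V=3
t=10: input=3 -> V=11
t=11: input=5 -> V=0 FIRE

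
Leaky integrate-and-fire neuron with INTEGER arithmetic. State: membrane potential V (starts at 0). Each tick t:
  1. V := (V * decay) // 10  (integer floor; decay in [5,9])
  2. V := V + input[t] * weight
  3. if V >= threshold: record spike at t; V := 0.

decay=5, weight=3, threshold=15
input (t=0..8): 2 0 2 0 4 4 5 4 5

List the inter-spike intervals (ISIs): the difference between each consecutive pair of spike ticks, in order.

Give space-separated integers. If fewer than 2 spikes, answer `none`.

Answer: 1 2

Derivation:
t=0: input=2 -> V=6
t=1: input=0 -> V=3
t=2: input=2 -> V=7
t=3: input=0 -> V=3
t=4: input=4 -> V=13
t=5: input=4 -> V=0 FIRE
t=6: input=5 -> V=0 FIRE
t=7: input=4 -> V=12
t=8: input=5 -> V=0 FIRE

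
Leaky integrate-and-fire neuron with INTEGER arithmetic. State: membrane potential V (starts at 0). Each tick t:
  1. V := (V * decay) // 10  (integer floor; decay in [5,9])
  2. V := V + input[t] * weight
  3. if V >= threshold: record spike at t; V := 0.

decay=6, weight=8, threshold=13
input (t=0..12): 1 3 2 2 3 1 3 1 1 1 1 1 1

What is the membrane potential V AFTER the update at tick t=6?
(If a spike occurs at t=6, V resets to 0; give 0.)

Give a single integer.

Answer: 0

Derivation:
t=0: input=1 -> V=8
t=1: input=3 -> V=0 FIRE
t=2: input=2 -> V=0 FIRE
t=3: input=2 -> V=0 FIRE
t=4: input=3 -> V=0 FIRE
t=5: input=1 -> V=8
t=6: input=3 -> V=0 FIRE
t=7: input=1 -> V=8
t=8: input=1 -> V=12
t=9: input=1 -> V=0 FIRE
t=10: input=1 -> V=8
t=11: input=1 -> V=12
t=12: input=1 -> V=0 FIRE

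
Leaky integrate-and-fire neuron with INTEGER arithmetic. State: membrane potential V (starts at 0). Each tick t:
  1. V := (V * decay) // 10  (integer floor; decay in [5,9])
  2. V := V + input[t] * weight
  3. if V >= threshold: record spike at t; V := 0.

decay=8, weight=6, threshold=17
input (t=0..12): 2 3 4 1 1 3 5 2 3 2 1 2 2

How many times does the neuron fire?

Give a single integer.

Answer: 6

Derivation:
t=0: input=2 -> V=12
t=1: input=3 -> V=0 FIRE
t=2: input=4 -> V=0 FIRE
t=3: input=1 -> V=6
t=4: input=1 -> V=10
t=5: input=3 -> V=0 FIRE
t=6: input=5 -> V=0 FIRE
t=7: input=2 -> V=12
t=8: input=3 -> V=0 FIRE
t=9: input=2 -> V=12
t=10: input=1 -> V=15
t=11: input=2 -> V=0 FIRE
t=12: input=2 -> V=12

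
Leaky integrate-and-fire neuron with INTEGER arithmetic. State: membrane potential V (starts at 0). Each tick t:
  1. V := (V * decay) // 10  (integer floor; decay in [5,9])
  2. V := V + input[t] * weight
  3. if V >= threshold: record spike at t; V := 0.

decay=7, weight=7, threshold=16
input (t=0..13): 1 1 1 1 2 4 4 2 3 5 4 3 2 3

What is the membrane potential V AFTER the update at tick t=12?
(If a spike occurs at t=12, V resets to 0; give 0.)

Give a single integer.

Answer: 14

Derivation:
t=0: input=1 -> V=7
t=1: input=1 -> V=11
t=2: input=1 -> V=14
t=3: input=1 -> V=0 FIRE
t=4: input=2 -> V=14
t=5: input=4 -> V=0 FIRE
t=6: input=4 -> V=0 FIRE
t=7: input=2 -> V=14
t=8: input=3 -> V=0 FIRE
t=9: input=5 -> V=0 FIRE
t=10: input=4 -> V=0 FIRE
t=11: input=3 -> V=0 FIRE
t=12: input=2 -> V=14
t=13: input=3 -> V=0 FIRE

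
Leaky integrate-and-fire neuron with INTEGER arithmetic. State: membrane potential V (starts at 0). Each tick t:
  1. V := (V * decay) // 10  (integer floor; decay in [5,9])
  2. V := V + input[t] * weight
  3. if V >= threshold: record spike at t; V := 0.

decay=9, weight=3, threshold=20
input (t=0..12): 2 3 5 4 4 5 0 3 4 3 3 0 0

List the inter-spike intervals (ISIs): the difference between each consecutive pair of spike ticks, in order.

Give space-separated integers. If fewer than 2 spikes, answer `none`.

t=0: input=2 -> V=6
t=1: input=3 -> V=14
t=2: input=5 -> V=0 FIRE
t=3: input=4 -> V=12
t=4: input=4 -> V=0 FIRE
t=5: input=5 -> V=15
t=6: input=0 -> V=13
t=7: input=3 -> V=0 FIRE
t=8: input=4 -> V=12
t=9: input=3 -> V=19
t=10: input=3 -> V=0 FIRE
t=11: input=0 -> V=0
t=12: input=0 -> V=0

Answer: 2 3 3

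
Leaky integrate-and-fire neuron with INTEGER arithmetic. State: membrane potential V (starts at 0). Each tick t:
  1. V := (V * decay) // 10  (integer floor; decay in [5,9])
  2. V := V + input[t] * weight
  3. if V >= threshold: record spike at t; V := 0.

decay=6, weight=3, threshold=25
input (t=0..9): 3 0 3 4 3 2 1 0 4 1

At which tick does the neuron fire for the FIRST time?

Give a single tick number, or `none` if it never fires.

t=0: input=3 -> V=9
t=1: input=0 -> V=5
t=2: input=3 -> V=12
t=3: input=4 -> V=19
t=4: input=3 -> V=20
t=5: input=2 -> V=18
t=6: input=1 -> V=13
t=7: input=0 -> V=7
t=8: input=4 -> V=16
t=9: input=1 -> V=12

Answer: none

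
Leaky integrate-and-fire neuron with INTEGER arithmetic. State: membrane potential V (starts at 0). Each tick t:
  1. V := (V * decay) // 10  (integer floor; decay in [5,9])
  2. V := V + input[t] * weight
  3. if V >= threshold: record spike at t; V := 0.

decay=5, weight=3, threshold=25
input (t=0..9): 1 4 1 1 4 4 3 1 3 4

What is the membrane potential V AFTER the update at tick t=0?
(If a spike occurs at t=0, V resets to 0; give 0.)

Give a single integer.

t=0: input=1 -> V=3
t=1: input=4 -> V=13
t=2: input=1 -> V=9
t=3: input=1 -> V=7
t=4: input=4 -> V=15
t=5: input=4 -> V=19
t=6: input=3 -> V=18
t=7: input=1 -> V=12
t=8: input=3 -> V=15
t=9: input=4 -> V=19

Answer: 3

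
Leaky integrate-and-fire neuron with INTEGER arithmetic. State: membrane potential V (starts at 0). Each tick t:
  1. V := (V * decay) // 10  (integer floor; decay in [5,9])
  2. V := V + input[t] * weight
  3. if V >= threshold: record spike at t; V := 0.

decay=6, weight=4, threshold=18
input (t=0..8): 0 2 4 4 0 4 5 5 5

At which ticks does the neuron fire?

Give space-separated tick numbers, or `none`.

t=0: input=0 -> V=0
t=1: input=2 -> V=8
t=2: input=4 -> V=0 FIRE
t=3: input=4 -> V=16
t=4: input=0 -> V=9
t=5: input=4 -> V=0 FIRE
t=6: input=5 -> V=0 FIRE
t=7: input=5 -> V=0 FIRE
t=8: input=5 -> V=0 FIRE

Answer: 2 5 6 7 8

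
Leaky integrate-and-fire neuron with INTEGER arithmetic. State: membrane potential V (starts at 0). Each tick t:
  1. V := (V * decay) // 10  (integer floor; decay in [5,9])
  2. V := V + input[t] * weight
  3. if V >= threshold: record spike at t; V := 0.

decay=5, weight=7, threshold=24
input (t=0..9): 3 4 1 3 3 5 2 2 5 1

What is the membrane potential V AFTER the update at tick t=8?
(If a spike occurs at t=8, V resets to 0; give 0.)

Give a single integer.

t=0: input=3 -> V=21
t=1: input=4 -> V=0 FIRE
t=2: input=1 -> V=7
t=3: input=3 -> V=0 FIRE
t=4: input=3 -> V=21
t=5: input=5 -> V=0 FIRE
t=6: input=2 -> V=14
t=7: input=2 -> V=21
t=8: input=5 -> V=0 FIRE
t=9: input=1 -> V=7

Answer: 0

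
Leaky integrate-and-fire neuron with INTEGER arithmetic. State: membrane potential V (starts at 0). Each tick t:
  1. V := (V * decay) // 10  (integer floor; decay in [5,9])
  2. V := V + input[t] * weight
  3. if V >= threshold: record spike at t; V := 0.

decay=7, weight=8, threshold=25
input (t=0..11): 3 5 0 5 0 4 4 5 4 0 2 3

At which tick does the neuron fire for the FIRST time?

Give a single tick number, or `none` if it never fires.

Answer: 1

Derivation:
t=0: input=3 -> V=24
t=1: input=5 -> V=0 FIRE
t=2: input=0 -> V=0
t=3: input=5 -> V=0 FIRE
t=4: input=0 -> V=0
t=5: input=4 -> V=0 FIRE
t=6: input=4 -> V=0 FIRE
t=7: input=5 -> V=0 FIRE
t=8: input=4 -> V=0 FIRE
t=9: input=0 -> V=0
t=10: input=2 -> V=16
t=11: input=3 -> V=0 FIRE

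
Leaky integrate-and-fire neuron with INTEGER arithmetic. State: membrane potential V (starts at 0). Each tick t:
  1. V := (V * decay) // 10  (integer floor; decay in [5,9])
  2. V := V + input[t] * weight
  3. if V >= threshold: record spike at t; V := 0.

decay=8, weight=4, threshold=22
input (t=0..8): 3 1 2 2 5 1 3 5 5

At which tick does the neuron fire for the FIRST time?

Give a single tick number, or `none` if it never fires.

t=0: input=3 -> V=12
t=1: input=1 -> V=13
t=2: input=2 -> V=18
t=3: input=2 -> V=0 FIRE
t=4: input=5 -> V=20
t=5: input=1 -> V=20
t=6: input=3 -> V=0 FIRE
t=7: input=5 -> V=20
t=8: input=5 -> V=0 FIRE

Answer: 3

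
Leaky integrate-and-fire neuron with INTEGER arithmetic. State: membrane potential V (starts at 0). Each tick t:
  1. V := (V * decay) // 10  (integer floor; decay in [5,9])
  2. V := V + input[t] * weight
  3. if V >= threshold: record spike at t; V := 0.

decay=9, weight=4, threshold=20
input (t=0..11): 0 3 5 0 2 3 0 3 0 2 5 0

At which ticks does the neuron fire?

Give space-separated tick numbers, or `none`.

t=0: input=0 -> V=0
t=1: input=3 -> V=12
t=2: input=5 -> V=0 FIRE
t=3: input=0 -> V=0
t=4: input=2 -> V=8
t=5: input=3 -> V=19
t=6: input=0 -> V=17
t=7: input=3 -> V=0 FIRE
t=8: input=0 -> V=0
t=9: input=2 -> V=8
t=10: input=5 -> V=0 FIRE
t=11: input=0 -> V=0

Answer: 2 7 10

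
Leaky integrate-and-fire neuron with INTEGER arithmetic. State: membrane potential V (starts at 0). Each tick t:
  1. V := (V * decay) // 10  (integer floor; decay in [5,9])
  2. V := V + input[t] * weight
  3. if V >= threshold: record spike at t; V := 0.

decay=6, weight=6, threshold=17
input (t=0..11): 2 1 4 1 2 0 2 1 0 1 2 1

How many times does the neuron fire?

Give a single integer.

t=0: input=2 -> V=12
t=1: input=1 -> V=13
t=2: input=4 -> V=0 FIRE
t=3: input=1 -> V=6
t=4: input=2 -> V=15
t=5: input=0 -> V=9
t=6: input=2 -> V=0 FIRE
t=7: input=1 -> V=6
t=8: input=0 -> V=3
t=9: input=1 -> V=7
t=10: input=2 -> V=16
t=11: input=1 -> V=15

Answer: 2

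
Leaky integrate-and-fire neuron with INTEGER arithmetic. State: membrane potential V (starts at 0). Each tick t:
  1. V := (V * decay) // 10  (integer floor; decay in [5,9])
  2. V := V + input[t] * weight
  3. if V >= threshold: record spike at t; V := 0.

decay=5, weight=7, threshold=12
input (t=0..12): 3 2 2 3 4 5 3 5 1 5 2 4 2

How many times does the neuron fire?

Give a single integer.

t=0: input=3 -> V=0 FIRE
t=1: input=2 -> V=0 FIRE
t=2: input=2 -> V=0 FIRE
t=3: input=3 -> V=0 FIRE
t=4: input=4 -> V=0 FIRE
t=5: input=5 -> V=0 FIRE
t=6: input=3 -> V=0 FIRE
t=7: input=5 -> V=0 FIRE
t=8: input=1 -> V=7
t=9: input=5 -> V=0 FIRE
t=10: input=2 -> V=0 FIRE
t=11: input=4 -> V=0 FIRE
t=12: input=2 -> V=0 FIRE

Answer: 12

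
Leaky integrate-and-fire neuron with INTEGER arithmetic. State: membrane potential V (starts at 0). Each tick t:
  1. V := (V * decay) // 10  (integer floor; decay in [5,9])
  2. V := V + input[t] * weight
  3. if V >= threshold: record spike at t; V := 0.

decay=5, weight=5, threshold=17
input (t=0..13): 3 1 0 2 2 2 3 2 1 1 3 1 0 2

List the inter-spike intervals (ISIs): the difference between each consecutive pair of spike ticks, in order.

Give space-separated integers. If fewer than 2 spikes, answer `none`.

Answer: 2 3

Derivation:
t=0: input=3 -> V=15
t=1: input=1 -> V=12
t=2: input=0 -> V=6
t=3: input=2 -> V=13
t=4: input=2 -> V=16
t=5: input=2 -> V=0 FIRE
t=6: input=3 -> V=15
t=7: input=2 -> V=0 FIRE
t=8: input=1 -> V=5
t=9: input=1 -> V=7
t=10: input=3 -> V=0 FIRE
t=11: input=1 -> V=5
t=12: input=0 -> V=2
t=13: input=2 -> V=11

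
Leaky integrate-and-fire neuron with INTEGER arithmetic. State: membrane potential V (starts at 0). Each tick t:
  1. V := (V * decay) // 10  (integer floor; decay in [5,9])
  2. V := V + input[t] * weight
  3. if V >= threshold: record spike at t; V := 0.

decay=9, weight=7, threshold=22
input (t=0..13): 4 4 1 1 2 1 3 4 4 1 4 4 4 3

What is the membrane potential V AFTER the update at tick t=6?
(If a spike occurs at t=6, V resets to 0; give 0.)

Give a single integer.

t=0: input=4 -> V=0 FIRE
t=1: input=4 -> V=0 FIRE
t=2: input=1 -> V=7
t=3: input=1 -> V=13
t=4: input=2 -> V=0 FIRE
t=5: input=1 -> V=7
t=6: input=3 -> V=0 FIRE
t=7: input=4 -> V=0 FIRE
t=8: input=4 -> V=0 FIRE
t=9: input=1 -> V=7
t=10: input=4 -> V=0 FIRE
t=11: input=4 -> V=0 FIRE
t=12: input=4 -> V=0 FIRE
t=13: input=3 -> V=21

Answer: 0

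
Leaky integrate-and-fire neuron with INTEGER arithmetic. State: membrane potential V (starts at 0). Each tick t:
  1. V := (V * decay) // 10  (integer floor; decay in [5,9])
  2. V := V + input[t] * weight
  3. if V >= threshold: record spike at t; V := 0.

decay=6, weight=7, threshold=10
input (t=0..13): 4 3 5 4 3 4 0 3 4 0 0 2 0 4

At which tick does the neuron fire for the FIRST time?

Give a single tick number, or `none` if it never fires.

t=0: input=4 -> V=0 FIRE
t=1: input=3 -> V=0 FIRE
t=2: input=5 -> V=0 FIRE
t=3: input=4 -> V=0 FIRE
t=4: input=3 -> V=0 FIRE
t=5: input=4 -> V=0 FIRE
t=6: input=0 -> V=0
t=7: input=3 -> V=0 FIRE
t=8: input=4 -> V=0 FIRE
t=9: input=0 -> V=0
t=10: input=0 -> V=0
t=11: input=2 -> V=0 FIRE
t=12: input=0 -> V=0
t=13: input=4 -> V=0 FIRE

Answer: 0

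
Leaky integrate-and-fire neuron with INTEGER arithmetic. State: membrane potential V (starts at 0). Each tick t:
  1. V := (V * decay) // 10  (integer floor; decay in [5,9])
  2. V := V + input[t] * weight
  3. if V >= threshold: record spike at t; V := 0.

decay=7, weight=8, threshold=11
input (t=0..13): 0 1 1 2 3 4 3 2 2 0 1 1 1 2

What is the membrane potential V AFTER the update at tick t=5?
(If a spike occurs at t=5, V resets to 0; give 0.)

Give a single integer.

Answer: 0

Derivation:
t=0: input=0 -> V=0
t=1: input=1 -> V=8
t=2: input=1 -> V=0 FIRE
t=3: input=2 -> V=0 FIRE
t=4: input=3 -> V=0 FIRE
t=5: input=4 -> V=0 FIRE
t=6: input=3 -> V=0 FIRE
t=7: input=2 -> V=0 FIRE
t=8: input=2 -> V=0 FIRE
t=9: input=0 -> V=0
t=10: input=1 -> V=8
t=11: input=1 -> V=0 FIRE
t=12: input=1 -> V=8
t=13: input=2 -> V=0 FIRE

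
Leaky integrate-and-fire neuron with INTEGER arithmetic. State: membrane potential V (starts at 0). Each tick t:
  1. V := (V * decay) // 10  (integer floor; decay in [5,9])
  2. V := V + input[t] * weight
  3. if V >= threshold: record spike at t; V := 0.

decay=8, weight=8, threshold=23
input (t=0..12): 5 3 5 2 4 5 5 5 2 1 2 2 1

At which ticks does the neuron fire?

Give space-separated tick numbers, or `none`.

Answer: 0 1 2 4 5 6 7 10

Derivation:
t=0: input=5 -> V=0 FIRE
t=1: input=3 -> V=0 FIRE
t=2: input=5 -> V=0 FIRE
t=3: input=2 -> V=16
t=4: input=4 -> V=0 FIRE
t=5: input=5 -> V=0 FIRE
t=6: input=5 -> V=0 FIRE
t=7: input=5 -> V=0 FIRE
t=8: input=2 -> V=16
t=9: input=1 -> V=20
t=10: input=2 -> V=0 FIRE
t=11: input=2 -> V=16
t=12: input=1 -> V=20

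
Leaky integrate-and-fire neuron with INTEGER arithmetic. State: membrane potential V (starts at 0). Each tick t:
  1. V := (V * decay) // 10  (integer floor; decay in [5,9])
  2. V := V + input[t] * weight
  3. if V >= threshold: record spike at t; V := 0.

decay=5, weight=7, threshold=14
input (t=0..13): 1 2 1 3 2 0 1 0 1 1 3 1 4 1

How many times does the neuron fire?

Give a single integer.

Answer: 5

Derivation:
t=0: input=1 -> V=7
t=1: input=2 -> V=0 FIRE
t=2: input=1 -> V=7
t=3: input=3 -> V=0 FIRE
t=4: input=2 -> V=0 FIRE
t=5: input=0 -> V=0
t=6: input=1 -> V=7
t=7: input=0 -> V=3
t=8: input=1 -> V=8
t=9: input=1 -> V=11
t=10: input=3 -> V=0 FIRE
t=11: input=1 -> V=7
t=12: input=4 -> V=0 FIRE
t=13: input=1 -> V=7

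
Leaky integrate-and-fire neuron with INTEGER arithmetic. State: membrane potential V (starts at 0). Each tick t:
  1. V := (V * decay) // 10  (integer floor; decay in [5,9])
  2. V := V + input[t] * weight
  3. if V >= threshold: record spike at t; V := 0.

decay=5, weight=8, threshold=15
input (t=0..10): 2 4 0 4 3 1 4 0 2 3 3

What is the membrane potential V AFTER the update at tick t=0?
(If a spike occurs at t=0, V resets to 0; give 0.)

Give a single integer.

Answer: 0

Derivation:
t=0: input=2 -> V=0 FIRE
t=1: input=4 -> V=0 FIRE
t=2: input=0 -> V=0
t=3: input=4 -> V=0 FIRE
t=4: input=3 -> V=0 FIRE
t=5: input=1 -> V=8
t=6: input=4 -> V=0 FIRE
t=7: input=0 -> V=0
t=8: input=2 -> V=0 FIRE
t=9: input=3 -> V=0 FIRE
t=10: input=3 -> V=0 FIRE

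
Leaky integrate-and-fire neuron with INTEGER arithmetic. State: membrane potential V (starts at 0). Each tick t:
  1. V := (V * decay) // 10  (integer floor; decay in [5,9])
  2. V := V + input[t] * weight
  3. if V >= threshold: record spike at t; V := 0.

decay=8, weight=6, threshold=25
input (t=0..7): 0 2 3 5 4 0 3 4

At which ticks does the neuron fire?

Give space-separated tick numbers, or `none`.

t=0: input=0 -> V=0
t=1: input=2 -> V=12
t=2: input=3 -> V=0 FIRE
t=3: input=5 -> V=0 FIRE
t=4: input=4 -> V=24
t=5: input=0 -> V=19
t=6: input=3 -> V=0 FIRE
t=7: input=4 -> V=24

Answer: 2 3 6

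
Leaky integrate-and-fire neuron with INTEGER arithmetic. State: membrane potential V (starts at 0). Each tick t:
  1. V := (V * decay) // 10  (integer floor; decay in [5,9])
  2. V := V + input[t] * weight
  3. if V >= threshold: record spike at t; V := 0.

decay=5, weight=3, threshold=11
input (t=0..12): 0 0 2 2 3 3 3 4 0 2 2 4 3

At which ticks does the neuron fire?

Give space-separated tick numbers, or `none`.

Answer: 4 6 7 11

Derivation:
t=0: input=0 -> V=0
t=1: input=0 -> V=0
t=2: input=2 -> V=6
t=3: input=2 -> V=9
t=4: input=3 -> V=0 FIRE
t=5: input=3 -> V=9
t=6: input=3 -> V=0 FIRE
t=7: input=4 -> V=0 FIRE
t=8: input=0 -> V=0
t=9: input=2 -> V=6
t=10: input=2 -> V=9
t=11: input=4 -> V=0 FIRE
t=12: input=3 -> V=9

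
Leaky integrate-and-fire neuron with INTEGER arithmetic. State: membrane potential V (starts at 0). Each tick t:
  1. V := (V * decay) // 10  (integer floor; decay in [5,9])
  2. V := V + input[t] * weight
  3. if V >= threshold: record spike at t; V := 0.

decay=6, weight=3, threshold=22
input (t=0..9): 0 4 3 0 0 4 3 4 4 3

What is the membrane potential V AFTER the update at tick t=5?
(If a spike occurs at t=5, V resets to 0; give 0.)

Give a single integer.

Answer: 15

Derivation:
t=0: input=0 -> V=0
t=1: input=4 -> V=12
t=2: input=3 -> V=16
t=3: input=0 -> V=9
t=4: input=0 -> V=5
t=5: input=4 -> V=15
t=6: input=3 -> V=18
t=7: input=4 -> V=0 FIRE
t=8: input=4 -> V=12
t=9: input=3 -> V=16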